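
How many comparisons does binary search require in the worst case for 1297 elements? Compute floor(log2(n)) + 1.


Binary search halves the search space each step.
Maximum comparisons = floor(log2(1297)) + 1
log2(1297) = 10.341
floor(log2(1297)) = 10, so 10 + 1 = 11
Final answer: 11


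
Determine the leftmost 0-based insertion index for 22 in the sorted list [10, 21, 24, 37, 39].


List is sorted: [10, 21, 24, 37, 39]
We need the leftmost position where 22 can be inserted, i.e. the first index whose element is >= 22 (or the end of the list if none is).
Binary search with low=0, high=5 (0-based indices):
  low=0, high=5, mid=2: a[2]=24 >= 22, so high = 2
  low=0, high=2, mid=1: a[1]=21 < 22, so low = 2
Now low = high = 2, so the insertion index is 2.
Final answer: 2


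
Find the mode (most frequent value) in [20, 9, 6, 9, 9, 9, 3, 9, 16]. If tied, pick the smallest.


Count the frequency of each value:
  3 appears 1 time(s)
  6 appears 1 time(s)
  9 appears 5 time(s)
  16 appears 1 time(s)
  20 appears 1 time(s)
Maximum frequency is 5.
Only 9 reaches that frequency, so it is the mode.
Final answer: 9


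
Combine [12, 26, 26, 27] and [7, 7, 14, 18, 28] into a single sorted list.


List A: [12, 26, 26, 27]
List B: [7, 7, 14, 18, 28]
Repeatedly compare the front elements and take the smaller:
  12 vs 7 -> take 7
  12 vs 7 -> take 7
  12 vs 14 -> take 12
  26 vs 14 -> take 14
  26 vs 18 -> take 18
  26 vs 28 -> take 26
  26 vs 28 -> take 26
  27 vs 28 -> take 27
  A is exhausted; append the rest of B: [28]
Final answer: [7, 7, 12, 14, 18, 26, 26, 27, 28]


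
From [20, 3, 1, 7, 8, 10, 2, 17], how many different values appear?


List all unique values:
Distinct values: [1, 2, 3, 7, 8, 10, 17, 20]
Count = 8
Final answer: 8


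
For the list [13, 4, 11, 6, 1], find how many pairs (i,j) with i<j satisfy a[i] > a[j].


For each element, count the later elements that are smaller than it:
  13 (index 0): smaller elements after it = [4, 11, 6, 1] -> 4
  4 (index 1): smaller elements after it = [1] -> 1
  11 (index 2): smaller elements after it = [6, 1] -> 2
  6 (index 3): smaller elements after it = [1] -> 1
Total inversions = 4 + 1 + 2 + 1 = 8
Final answer: 8


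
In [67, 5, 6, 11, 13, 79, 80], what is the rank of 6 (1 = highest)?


Sort descending: [80, 79, 67, 13, 11, 6, 5]
Find 6 in the sorted list.
6 is at position 6.
Final answer: 6


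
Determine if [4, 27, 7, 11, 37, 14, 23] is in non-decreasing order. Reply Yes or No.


Check consecutive pairs:
  4 <= 27? True
  27 <= 7? False
  7 <= 11? True
  11 <= 37? True
  37 <= 14? False
  14 <= 23? True
2 consecutive pair(s) are out of order, so the list is not sorted.
Final answer: No


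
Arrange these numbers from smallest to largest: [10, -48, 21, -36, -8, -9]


Original list: [10, -48, 21, -36, -8, -9]
Repeatedly take the smallest remaining element:
  Remaining [10, -48, 21, -36, -8, -9] -> smallest is -48
  Remaining [10, 21, -36, -8, -9] -> smallest is -36
  Remaining [10, 21, -8, -9] -> smallest is -9
  Remaining [10, 21, -8] -> smallest is -8
  Remaining [10, 21] -> smallest is 10
  Remaining [21] -> smallest is 21
Collecting the picks in order gives the sorted list.
Final answer: [-48, -36, -9, -8, 10, 21]


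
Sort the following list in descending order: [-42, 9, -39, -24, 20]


Original list: [-42, 9, -39, -24, 20]
Repeatedly take the largest remaining element:
  Remaining [-42, 9, -39, -24, 20] -> largest is 20
  Remaining [-42, 9, -39, -24] -> largest is 9
  Remaining [-42, -39, -24] -> largest is -24
  Remaining [-42, -39] -> largest is -39
  Remaining [-42] -> largest is -42
Collecting the picks in order gives the descending list.
Final answer: [20, 9, -24, -39, -42]


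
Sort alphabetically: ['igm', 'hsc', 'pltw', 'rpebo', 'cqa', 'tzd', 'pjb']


Compare strings character by character (the first differing letter decides):
  'cqa' < 'hsc' since 'c' < 'h' at position 1
  'hsc' < 'igm' since 'h' < 'i' at position 1
  'igm' < 'pjb' since 'i' < 'p' at position 1
  'pjb' < 'pltw' since 'j' < 'l' at position 2
  'pltw' < 'rpebo' since 'p' < 'r' at position 1
  'rpebo' < 'tzd' since 'r' < 't' at position 1
Chaining these comparisons gives the alphabetical order.
Final answer: ['cqa', 'hsc', 'igm', 'pjb', 'pltw', 'rpebo', 'tzd']


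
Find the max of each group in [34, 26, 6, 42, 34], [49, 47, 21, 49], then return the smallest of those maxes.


Find max of each group:
  Group 1: [34, 26, 6, 42, 34] -> max = 42
  Group 2: [49, 47, 21, 49] -> max = 49
Maxes: [42, 49]
Minimum of maxes = 42
Final answer: 42


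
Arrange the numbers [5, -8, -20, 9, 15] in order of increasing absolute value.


Compute absolute values:
  |5| = 5
  |-8| = 8
  |-20| = 20
  |9| = 9
  |15| = 15
Absolute values in increasing order: 5 < 8 < 9 < 15 < 20
Listing the original numbers in that order gives the answer.
Final answer: [5, -8, 9, 15, -20]


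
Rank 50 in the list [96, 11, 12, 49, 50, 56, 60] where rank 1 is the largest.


Sort descending: [96, 60, 56, 50, 49, 12, 11]
Find 50 in the sorted list.
50 is at position 4.
Final answer: 4


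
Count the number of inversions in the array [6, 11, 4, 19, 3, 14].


For each element, count the later elements that are smaller than it:
  6 (index 0): smaller elements after it = [4, 3] -> 2
  11 (index 1): smaller elements after it = [4, 3] -> 2
  4 (index 2): smaller elements after it = [3] -> 1
  19 (index 3): smaller elements after it = [3, 14] -> 2
  3 (index 4): smaller elements after it = [] -> 0
Total inversions = 2 + 2 + 1 + 2 + 0 = 7
Final answer: 7


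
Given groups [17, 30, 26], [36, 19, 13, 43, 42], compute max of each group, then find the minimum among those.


Find max of each group:
  Group 1: [17, 30, 26] -> max = 30
  Group 2: [36, 19, 13, 43, 42] -> max = 43
Maxes: [30, 43]
Minimum of maxes = 30
Final answer: 30


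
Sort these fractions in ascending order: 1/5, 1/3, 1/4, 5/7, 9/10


Convert to decimal for comparison:
  1/5 = 0.2
  1/3 = 0.3333
  1/4 = 0.25
  5/7 = 0.7143
  9/10 = 0.9
Decimals in increasing order: 0.2 < 0.25 < 0.3333 < 0.7143 < 0.9
Writing each back as its fraction gives the sorted order.
Final answer: 1/5, 1/4, 1/3, 5/7, 9/10


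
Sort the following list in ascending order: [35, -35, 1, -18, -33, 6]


Original list: [35, -35, 1, -18, -33, 6]
Repeatedly take the smallest remaining element:
  Remaining [35, -35, 1, -18, -33, 6] -> smallest is -35
  Remaining [35, 1, -18, -33, 6] -> smallest is -33
  Remaining [35, 1, -18, 6] -> smallest is -18
  Remaining [35, 1, 6] -> smallest is 1
  Remaining [35, 6] -> smallest is 6
  Remaining [35] -> smallest is 35
Collecting the picks in order gives the sorted list.
Final answer: [-35, -33, -18, 1, 6, 35]


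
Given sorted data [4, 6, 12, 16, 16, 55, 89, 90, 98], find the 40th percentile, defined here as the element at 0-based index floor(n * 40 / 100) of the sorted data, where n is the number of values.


The dataset has n = 9 elements.
Index = floor(9 * 40 / 100) = floor(360 / 100) = floor(3.6) = 3
Counting from index 0 in the sorted data, the element at index 3 is 16.
Final answer: 16


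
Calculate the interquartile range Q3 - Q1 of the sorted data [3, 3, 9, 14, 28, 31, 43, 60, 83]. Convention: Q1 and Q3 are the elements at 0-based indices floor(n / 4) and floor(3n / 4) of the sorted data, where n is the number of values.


The data has n = 9 elements.
Q1 index = floor(9 / 4) = floor(2.25) = 2; Q3 index = floor(3 * 9 / 4) = floor(6.75) = 6
Q1 = element at index 2 = 9
Q3 = element at index 6 = 43
IQR = 43 - 9 = 34
Final answer: 34


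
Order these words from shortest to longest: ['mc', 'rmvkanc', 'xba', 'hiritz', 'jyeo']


Compute lengths:
  'mc' has length 2
  'rmvkanc' has length 7
  'xba' has length 3
  'hiritz' has length 6
  'jyeo' has length 4
Lengths in increasing order: 2 < 3 < 4 < 6 < 7
Listing the words in that order gives the answer.
Final answer: ['mc', 'xba', 'jyeo', 'hiritz', 'rmvkanc']


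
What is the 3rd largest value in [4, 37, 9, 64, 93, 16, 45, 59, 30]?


Sort descending: [93, 64, 59, 45, 37, 30, 16, 9, 4]
The 3rd element (1-indexed) is at index 2.
Value = 59
Final answer: 59


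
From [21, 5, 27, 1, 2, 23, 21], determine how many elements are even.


Check each element:
  21 is odd
  5 is odd
  27 is odd
  1 is odd
  2 is even
  23 is odd
  21 is odd
Evens: [2]
Count of evens = 1
Final answer: 1


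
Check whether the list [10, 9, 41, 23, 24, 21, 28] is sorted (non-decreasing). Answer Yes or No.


Check consecutive pairs:
  10 <= 9? False
  9 <= 41? True
  41 <= 23? False
  23 <= 24? True
  24 <= 21? False
  21 <= 28? True
3 consecutive pair(s) are out of order, so the list is not sorted.
Final answer: No


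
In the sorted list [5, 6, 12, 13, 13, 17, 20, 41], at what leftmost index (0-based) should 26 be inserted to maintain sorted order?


List is sorted: [5, 6, 12, 13, 13, 17, 20, 41]
We need the leftmost position where 26 can be inserted, i.e. the first index whose element is >= 26 (or the end of the list if none is).
Binary search with low=0, high=8 (0-based indices):
  low=0, high=8, mid=4: a[4]=13 < 26, so low = 5
  low=5, high=8, mid=6: a[6]=20 < 26, so low = 7
  low=7, high=8, mid=7: a[7]=41 >= 26, so high = 7
Now low = high = 7, so the insertion index is 7.
Final answer: 7


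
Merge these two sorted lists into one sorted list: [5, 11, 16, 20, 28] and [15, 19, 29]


List A: [5, 11, 16, 20, 28]
List B: [15, 19, 29]
Repeatedly compare the front elements and take the smaller:
  5 vs 15 -> take 5
  11 vs 15 -> take 11
  16 vs 15 -> take 15
  16 vs 19 -> take 16
  20 vs 19 -> take 19
  20 vs 29 -> take 20
  28 vs 29 -> take 28
  A is exhausted; append the rest of B: [29]
Final answer: [5, 11, 15, 16, 19, 20, 28, 29]


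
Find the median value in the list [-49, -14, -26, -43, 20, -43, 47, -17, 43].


First, sort the list: [-49, -43, -43, -26, -17, -14, 20, 43, 47]
The list has 9 elements (odd count).
The middle index is 4 (0-based), and the element there is -17.
Final answer: -17


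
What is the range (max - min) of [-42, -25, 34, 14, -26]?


Maximum value: 34
Minimum value: -42
Range = 34 - (-42) = 76
Final answer: 76


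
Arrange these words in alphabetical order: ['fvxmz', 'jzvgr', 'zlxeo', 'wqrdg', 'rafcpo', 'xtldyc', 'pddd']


Compare strings character by character (the first differing letter decides):
  'fvxmz' < 'jzvgr' since 'f' < 'j' at position 1
  'jzvgr' < 'pddd' since 'j' < 'p' at position 1
  'pddd' < 'rafcpo' since 'p' < 'r' at position 1
  'rafcpo' < 'wqrdg' since 'r' < 'w' at position 1
  'wqrdg' < 'xtldyc' since 'w' < 'x' at position 1
  'xtldyc' < 'zlxeo' since 'x' < 'z' at position 1
Chaining these comparisons gives the alphabetical order.
Final answer: ['fvxmz', 'jzvgr', 'pddd', 'rafcpo', 'wqrdg', 'xtldyc', 'zlxeo']


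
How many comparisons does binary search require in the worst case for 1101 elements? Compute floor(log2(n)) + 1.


Binary search halves the search space each step.
Maximum comparisons = floor(log2(1101)) + 1
log2(1101) = 10.1046
floor(log2(1101)) = 10, so 10 + 1 = 11
Final answer: 11


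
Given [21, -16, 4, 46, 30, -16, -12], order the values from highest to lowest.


Original list: [21, -16, 4, 46, 30, -16, -12]
Repeatedly take the largest remaining element:
  Remaining [21, -16, 4, 46, 30, -16, -12] -> largest is 46
  Remaining [21, -16, 4, 30, -16, -12] -> largest is 30
  Remaining [21, -16, 4, -16, -12] -> largest is 21
  Remaining [-16, 4, -16, -12] -> largest is 4
  Remaining [-16, -16, -12] -> largest is -12
  Remaining [-16, -16] -> largest is -16
  Remaining [-16] -> largest is -16
Collecting the picks in order gives the descending list.
Final answer: [46, 30, 21, 4, -12, -16, -16]


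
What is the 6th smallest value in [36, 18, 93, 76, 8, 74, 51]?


Sort ascending: [8, 18, 36, 51, 74, 76, 93]
The 6th element (1-indexed) is at index 5.
Value = 76
Final answer: 76


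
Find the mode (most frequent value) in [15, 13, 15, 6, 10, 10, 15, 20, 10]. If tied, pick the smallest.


Count the frequency of each value:
  6 appears 1 time(s)
  10 appears 3 time(s)
  13 appears 1 time(s)
  15 appears 3 time(s)
  20 appears 1 time(s)
Maximum frequency is 3.
Values reaching that frequency: [10, 15]; the smallest is 10.
Final answer: 10


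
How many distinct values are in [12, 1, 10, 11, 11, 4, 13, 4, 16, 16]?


List all unique values:
Distinct values: [1, 4, 10, 11, 12, 13, 16]
Count = 7
Final answer: 7


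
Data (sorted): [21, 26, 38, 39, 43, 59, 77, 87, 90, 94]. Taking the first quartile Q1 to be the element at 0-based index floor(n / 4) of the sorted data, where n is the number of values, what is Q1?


The list has n = 10 elements.
Q1 index = floor(10 / 4) = floor(2.5) = 2
Counting from index 0 in the sorted data, the element at index 2 is 38.
Final answer: 38


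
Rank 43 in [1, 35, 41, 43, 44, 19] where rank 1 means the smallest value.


Sort ascending: [1, 19, 35, 41, 43, 44]
Find 43 in the sorted list.
43 is at position 5 (1-indexed).
Final answer: 5


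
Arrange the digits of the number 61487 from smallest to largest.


The number 61487 has digits: 6, 1, 4, 8, 7
Sorted: 1, 4, 6, 7, 8
Joining the sorted digits gives the result.
Final answer: 14678


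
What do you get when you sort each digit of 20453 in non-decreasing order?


The number 20453 has digits: 2, 0, 4, 5, 3
Sorted: 0, 2, 3, 4, 5
Joining the sorted digits gives the result.
Final answer: 02345


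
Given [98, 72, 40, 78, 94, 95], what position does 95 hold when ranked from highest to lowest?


Sort descending: [98, 95, 94, 78, 72, 40]
Find 95 in the sorted list.
95 is at position 2.
Final answer: 2


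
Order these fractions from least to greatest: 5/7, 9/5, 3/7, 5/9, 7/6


Convert to decimal for comparison:
  5/7 = 0.7143
  9/5 = 1.8
  3/7 = 0.4286
  5/9 = 0.5556
  7/6 = 1.1667
Decimals in increasing order: 0.4286 < 0.5556 < 0.7143 < 1.1667 < 1.8
Writing each back as its fraction gives the sorted order.
Final answer: 3/7, 5/9, 5/7, 7/6, 9/5


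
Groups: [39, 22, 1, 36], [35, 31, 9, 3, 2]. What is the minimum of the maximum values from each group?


Find max of each group:
  Group 1: [39, 22, 1, 36] -> max = 39
  Group 2: [35, 31, 9, 3, 2] -> max = 35
Maxes: [39, 35]
Minimum of maxes = 35
Final answer: 35


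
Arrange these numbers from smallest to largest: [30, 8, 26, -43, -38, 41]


Original list: [30, 8, 26, -43, -38, 41]
Repeatedly take the smallest remaining element:
  Remaining [30, 8, 26, -43, -38, 41] -> smallest is -43
  Remaining [30, 8, 26, -38, 41] -> smallest is -38
  Remaining [30, 8, 26, 41] -> smallest is 8
  Remaining [30, 26, 41] -> smallest is 26
  Remaining [30, 41] -> smallest is 30
  Remaining [41] -> smallest is 41
Collecting the picks in order gives the sorted list.
Final answer: [-43, -38, 8, 26, 30, 41]


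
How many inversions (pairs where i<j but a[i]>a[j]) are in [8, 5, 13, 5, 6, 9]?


For each element, count the later elements that are smaller than it:
  8 (index 0): smaller elements after it = [5, 5, 6] -> 3
  5 (index 1): smaller elements after it = [] -> 0
  13 (index 2): smaller elements after it = [5, 6, 9] -> 3
  5 (index 3): smaller elements after it = [] -> 0
  6 (index 4): smaller elements after it = [] -> 0
Total inversions = 3 + 0 + 3 + 0 + 0 = 6
Final answer: 6


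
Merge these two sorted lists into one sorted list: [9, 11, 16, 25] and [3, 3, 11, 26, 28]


List A: [9, 11, 16, 25]
List B: [3, 3, 11, 26, 28]
Repeatedly compare the front elements and take the smaller:
  9 vs 3 -> take 3
  9 vs 3 -> take 3
  9 vs 11 -> take 9
  11 vs 11 -> take 11
  16 vs 11 -> take 11
  16 vs 26 -> take 16
  25 vs 26 -> take 25
  A is exhausted; append the rest of B: [26, 28]
Final answer: [3, 3, 9, 11, 11, 16, 25, 26, 28]


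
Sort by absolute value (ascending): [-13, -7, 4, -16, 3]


Compute absolute values:
  |-13| = 13
  |-7| = 7
  |4| = 4
  |-16| = 16
  |3| = 3
Absolute values in increasing order: 3 < 4 < 7 < 13 < 16
Listing the original numbers in that order gives the answer.
Final answer: [3, 4, -7, -13, -16]


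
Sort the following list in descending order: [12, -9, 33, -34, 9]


Original list: [12, -9, 33, -34, 9]
Repeatedly take the largest remaining element:
  Remaining [12, -9, 33, -34, 9] -> largest is 33
  Remaining [12, -9, -34, 9] -> largest is 12
  Remaining [-9, -34, 9] -> largest is 9
  Remaining [-9, -34] -> largest is -9
  Remaining [-34] -> largest is -34
Collecting the picks in order gives the descending list.
Final answer: [33, 12, 9, -9, -34]


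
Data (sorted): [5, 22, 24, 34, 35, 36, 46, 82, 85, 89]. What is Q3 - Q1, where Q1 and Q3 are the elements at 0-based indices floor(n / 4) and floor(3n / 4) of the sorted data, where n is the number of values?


The data has n = 10 elements.
Q1 index = floor(10 / 4) = floor(2.5) = 2; Q3 index = floor(3 * 10 / 4) = floor(7.5) = 7
Q1 = element at index 2 = 24
Q3 = element at index 7 = 82
IQR = 82 - 24 = 58
Final answer: 58


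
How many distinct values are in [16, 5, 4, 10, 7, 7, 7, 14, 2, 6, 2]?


List all unique values:
Distinct values: [2, 4, 5, 6, 7, 10, 14, 16]
Count = 8
Final answer: 8


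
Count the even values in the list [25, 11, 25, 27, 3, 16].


Check each element:
  25 is odd
  11 is odd
  25 is odd
  27 is odd
  3 is odd
  16 is even
Evens: [16]
Count of evens = 1
Final answer: 1


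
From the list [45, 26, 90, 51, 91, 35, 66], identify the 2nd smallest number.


Sort ascending: [26, 35, 45, 51, 66, 90, 91]
The 2nd element (1-indexed) is at index 1.
Value = 35
Final answer: 35


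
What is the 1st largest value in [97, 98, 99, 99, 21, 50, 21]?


Sort descending: [99, 99, 98, 97, 50, 21, 21]
The 1st element (1-indexed) is at index 0.
Value = 99
Final answer: 99


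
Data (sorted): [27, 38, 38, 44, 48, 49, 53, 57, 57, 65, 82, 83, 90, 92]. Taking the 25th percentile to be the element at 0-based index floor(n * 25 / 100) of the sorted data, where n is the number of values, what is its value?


The dataset has n = 14 elements.
Index = floor(14 * 25 / 100) = floor(350 / 100) = floor(3.5) = 3
Counting from index 0 in the sorted data, the element at index 3 is 44.
Final answer: 44


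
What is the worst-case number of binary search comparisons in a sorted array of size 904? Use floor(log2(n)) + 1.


Binary search halves the search space each step.
Maximum comparisons = floor(log2(904)) + 1
log2(904) = 9.8202
floor(log2(904)) = 9, so 9 + 1 = 10
Final answer: 10


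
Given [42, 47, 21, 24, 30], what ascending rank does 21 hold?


Sort ascending: [21, 24, 30, 42, 47]
Find 21 in the sorted list.
21 is at position 1 (1-indexed).
Final answer: 1


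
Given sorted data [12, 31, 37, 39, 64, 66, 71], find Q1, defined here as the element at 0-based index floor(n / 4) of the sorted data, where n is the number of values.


The list has n = 7 elements.
Q1 index = floor(7 / 4) = floor(1.75) = 1
Counting from index 0 in the sorted data, the element at index 1 is 31.
Final answer: 31


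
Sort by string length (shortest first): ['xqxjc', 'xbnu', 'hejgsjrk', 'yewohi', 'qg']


Compute lengths:
  'xqxjc' has length 5
  'xbnu' has length 4
  'hejgsjrk' has length 8
  'yewohi' has length 6
  'qg' has length 2
Lengths in increasing order: 2 < 4 < 5 < 6 < 8
Listing the words in that order gives the answer.
Final answer: ['qg', 'xbnu', 'xqxjc', 'yewohi', 'hejgsjrk']


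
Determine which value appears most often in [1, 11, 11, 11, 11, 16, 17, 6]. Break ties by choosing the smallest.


Count the frequency of each value:
  1 appears 1 time(s)
  6 appears 1 time(s)
  11 appears 4 time(s)
  16 appears 1 time(s)
  17 appears 1 time(s)
Maximum frequency is 4.
Only 11 reaches that frequency, so it is the mode.
Final answer: 11


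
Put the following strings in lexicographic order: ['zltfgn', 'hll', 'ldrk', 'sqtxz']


Compare strings character by character (the first differing letter decides):
  'hll' < 'ldrk' since 'h' < 'l' at position 1
  'ldrk' < 'sqtxz' since 'l' < 's' at position 1
  'sqtxz' < 'zltfgn' since 's' < 'z' at position 1
Chaining these comparisons gives the alphabetical order.
Final answer: ['hll', 'ldrk', 'sqtxz', 'zltfgn']


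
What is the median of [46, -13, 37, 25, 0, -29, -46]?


First, sort the list: [-46, -29, -13, 0, 25, 37, 46]
The list has 7 elements (odd count).
The middle index is 3 (0-based), and the element there is 0.
Final answer: 0


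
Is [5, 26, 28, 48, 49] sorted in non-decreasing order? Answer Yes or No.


Check consecutive pairs:
  5 <= 26? True
  26 <= 28? True
  28 <= 48? True
  48 <= 49? True
Every consecutive pair is in order, so the list is non-decreasing.
Final answer: Yes


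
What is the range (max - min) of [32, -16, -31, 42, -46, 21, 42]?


Maximum value: 42
Minimum value: -46
Range = 42 - (-46) = 88
Final answer: 88


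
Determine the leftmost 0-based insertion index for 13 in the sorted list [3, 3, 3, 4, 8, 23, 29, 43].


List is sorted: [3, 3, 3, 4, 8, 23, 29, 43]
We need the leftmost position where 13 can be inserted, i.e. the first index whose element is >= 13 (or the end of the list if none is).
Binary search with low=0, high=8 (0-based indices):
  low=0, high=8, mid=4: a[4]=8 < 13, so low = 5
  low=5, high=8, mid=6: a[6]=29 >= 13, so high = 6
  low=5, high=6, mid=5: a[5]=23 >= 13, so high = 5
Now low = high = 5, so the insertion index is 5.
Final answer: 5


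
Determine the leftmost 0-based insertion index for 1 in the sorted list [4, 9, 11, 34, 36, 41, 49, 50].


List is sorted: [4, 9, 11, 34, 36, 41, 49, 50]
We need the leftmost position where 1 can be inserted, i.e. the first index whose element is >= 1 (or the end of the list if none is).
Binary search with low=0, high=8 (0-based indices):
  low=0, high=8, mid=4: a[4]=36 >= 1, so high = 4
  low=0, high=4, mid=2: a[2]=11 >= 1, so high = 2
  low=0, high=2, mid=1: a[1]=9 >= 1, so high = 1
  low=0, high=1, mid=0: a[0]=4 >= 1, so high = 0
Now low = high = 0, so the insertion index is 0.
Final answer: 0


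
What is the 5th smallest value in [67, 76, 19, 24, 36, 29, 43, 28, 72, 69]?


Sort ascending: [19, 24, 28, 29, 36, 43, 67, 69, 72, 76]
The 5th element (1-indexed) is at index 4.
Value = 36
Final answer: 36


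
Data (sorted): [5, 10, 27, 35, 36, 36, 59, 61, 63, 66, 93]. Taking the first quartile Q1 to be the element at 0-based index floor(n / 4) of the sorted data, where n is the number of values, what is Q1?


The list has n = 11 elements.
Q1 index = floor(11 / 4) = floor(2.75) = 2
Counting from index 0 in the sorted data, the element at index 2 is 27.
Final answer: 27


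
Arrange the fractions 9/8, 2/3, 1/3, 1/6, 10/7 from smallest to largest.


Convert to decimal for comparison:
  9/8 = 1.125
  2/3 = 0.6667
  1/3 = 0.3333
  1/6 = 0.1667
  10/7 = 1.4286
Decimals in increasing order: 0.1667 < 0.3333 < 0.6667 < 1.125 < 1.4286
Writing each back as its fraction gives the sorted order.
Final answer: 1/6, 1/3, 2/3, 9/8, 10/7


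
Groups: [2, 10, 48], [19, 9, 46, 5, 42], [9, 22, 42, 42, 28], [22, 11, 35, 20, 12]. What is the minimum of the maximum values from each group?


Find max of each group:
  Group 1: [2, 10, 48] -> max = 48
  Group 2: [19, 9, 46, 5, 42] -> max = 46
  Group 3: [9, 22, 42, 42, 28] -> max = 42
  Group 4: [22, 11, 35, 20, 12] -> max = 35
Maxes: [48, 46, 42, 35]
Minimum of maxes = 35
Final answer: 35


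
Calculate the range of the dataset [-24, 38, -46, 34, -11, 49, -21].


Maximum value: 49
Minimum value: -46
Range = 49 - (-46) = 95
Final answer: 95


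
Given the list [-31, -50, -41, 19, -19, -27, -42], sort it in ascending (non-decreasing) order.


Original list: [-31, -50, -41, 19, -19, -27, -42]
Repeatedly take the smallest remaining element:
  Remaining [-31, -50, -41, 19, -19, -27, -42] -> smallest is -50
  Remaining [-31, -41, 19, -19, -27, -42] -> smallest is -42
  Remaining [-31, -41, 19, -19, -27] -> smallest is -41
  Remaining [-31, 19, -19, -27] -> smallest is -31
  Remaining [19, -19, -27] -> smallest is -27
  Remaining [19, -19] -> smallest is -19
  Remaining [19] -> smallest is 19
Collecting the picks in order gives the sorted list.
Final answer: [-50, -42, -41, -31, -27, -19, 19]


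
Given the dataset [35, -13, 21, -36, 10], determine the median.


First, sort the list: [-36, -13, 10, 21, 35]
The list has 5 elements (odd count).
The middle index is 2 (0-based), and the element there is 10.
Final answer: 10


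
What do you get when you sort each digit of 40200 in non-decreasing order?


The number 40200 has digits: 4, 0, 2, 0, 0
Sorted: 0, 0, 0, 2, 4
Joining the sorted digits gives the result.
Final answer: 00024


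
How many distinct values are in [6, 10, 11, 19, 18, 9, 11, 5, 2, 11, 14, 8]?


List all unique values:
Distinct values: [2, 5, 6, 8, 9, 10, 11, 14, 18, 19]
Count = 10
Final answer: 10


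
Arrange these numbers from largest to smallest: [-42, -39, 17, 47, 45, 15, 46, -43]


Original list: [-42, -39, 17, 47, 45, 15, 46, -43]
Repeatedly take the largest remaining element:
  Remaining [-42, -39, 17, 47, 45, 15, 46, -43] -> largest is 47
  Remaining [-42, -39, 17, 45, 15, 46, -43] -> largest is 46
  Remaining [-42, -39, 17, 45, 15, -43] -> largest is 45
  Remaining [-42, -39, 17, 15, -43] -> largest is 17
  Remaining [-42, -39, 15, -43] -> largest is 15
  Remaining [-42, -39, -43] -> largest is -39
  Remaining [-42, -43] -> largest is -42
  Remaining [-43] -> largest is -43
Collecting the picks in order gives the descending list.
Final answer: [47, 46, 45, 17, 15, -39, -42, -43]


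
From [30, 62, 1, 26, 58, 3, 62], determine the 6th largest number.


Sort descending: [62, 62, 58, 30, 26, 3, 1]
The 6th element (1-indexed) is at index 5.
Value = 3
Final answer: 3


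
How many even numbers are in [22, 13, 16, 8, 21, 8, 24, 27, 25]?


Check each element:
  22 is even
  13 is odd
  16 is even
  8 is even
  21 is odd
  8 is even
  24 is even
  27 is odd
  25 is odd
Evens: [22, 16, 8, 8, 24]
Count of evens = 5
Final answer: 5


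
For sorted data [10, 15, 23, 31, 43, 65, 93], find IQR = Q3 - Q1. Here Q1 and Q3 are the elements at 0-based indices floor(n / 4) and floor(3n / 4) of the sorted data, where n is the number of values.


The data has n = 7 elements.
Q1 index = floor(7 / 4) = floor(1.75) = 1; Q3 index = floor(3 * 7 / 4) = floor(5.25) = 5
Q1 = element at index 1 = 15
Q3 = element at index 5 = 65
IQR = 65 - 15 = 50
Final answer: 50


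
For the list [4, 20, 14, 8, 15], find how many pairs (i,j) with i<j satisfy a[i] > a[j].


For each element, count the later elements that are smaller than it:
  4 (index 0): smaller elements after it = [] -> 0
  20 (index 1): smaller elements after it = [14, 8, 15] -> 3
  14 (index 2): smaller elements after it = [8] -> 1
  8 (index 3): smaller elements after it = [] -> 0
Total inversions = 0 + 3 + 1 + 0 = 4
Final answer: 4


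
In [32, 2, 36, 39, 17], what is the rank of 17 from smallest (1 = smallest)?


Sort ascending: [2, 17, 32, 36, 39]
Find 17 in the sorted list.
17 is at position 2 (1-indexed).
Final answer: 2


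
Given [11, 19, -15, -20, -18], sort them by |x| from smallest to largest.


Compute absolute values:
  |11| = 11
  |19| = 19
  |-15| = 15
  |-20| = 20
  |-18| = 18
Absolute values in increasing order: 11 < 15 < 18 < 19 < 20
Listing the original numbers in that order gives the answer.
Final answer: [11, -15, -18, 19, -20]


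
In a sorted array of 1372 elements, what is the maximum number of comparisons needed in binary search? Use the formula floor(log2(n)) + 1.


Binary search halves the search space each step.
Maximum comparisons = floor(log2(1372)) + 1
log2(1372) = 10.4221
floor(log2(1372)) = 10, so 10 + 1 = 11
Final answer: 11


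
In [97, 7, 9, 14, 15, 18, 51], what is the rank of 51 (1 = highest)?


Sort descending: [97, 51, 18, 15, 14, 9, 7]
Find 51 in the sorted list.
51 is at position 2.
Final answer: 2


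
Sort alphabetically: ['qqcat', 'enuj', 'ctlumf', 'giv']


Compare strings character by character (the first differing letter decides):
  'ctlumf' < 'enuj' since 'c' < 'e' at position 1
  'enuj' < 'giv' since 'e' < 'g' at position 1
  'giv' < 'qqcat' since 'g' < 'q' at position 1
Chaining these comparisons gives the alphabetical order.
Final answer: ['ctlumf', 'enuj', 'giv', 'qqcat']


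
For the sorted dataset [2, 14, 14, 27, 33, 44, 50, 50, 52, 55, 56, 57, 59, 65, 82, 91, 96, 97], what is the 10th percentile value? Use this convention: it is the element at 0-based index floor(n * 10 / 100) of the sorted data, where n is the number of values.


The dataset has n = 18 elements.
Index = floor(18 * 10 / 100) = floor(180 / 100) = floor(1.8) = 1
Counting from index 0 in the sorted data, the element at index 1 is 14.
Final answer: 14


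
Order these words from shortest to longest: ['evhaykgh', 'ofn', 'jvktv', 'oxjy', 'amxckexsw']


Compute lengths:
  'evhaykgh' has length 8
  'ofn' has length 3
  'jvktv' has length 5
  'oxjy' has length 4
  'amxckexsw' has length 9
Lengths in increasing order: 3 < 4 < 5 < 8 < 9
Listing the words in that order gives the answer.
Final answer: ['ofn', 'oxjy', 'jvktv', 'evhaykgh', 'amxckexsw']


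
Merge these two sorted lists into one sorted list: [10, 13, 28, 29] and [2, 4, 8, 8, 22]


List A: [10, 13, 28, 29]
List B: [2, 4, 8, 8, 22]
Repeatedly compare the front elements and take the smaller:
  10 vs 2 -> take 2
  10 vs 4 -> take 4
  10 vs 8 -> take 8
  10 vs 8 -> take 8
  10 vs 22 -> take 10
  13 vs 22 -> take 13
  28 vs 22 -> take 22
  B is exhausted; append the rest of A: [28, 29]
Final answer: [2, 4, 8, 8, 10, 13, 22, 28, 29]


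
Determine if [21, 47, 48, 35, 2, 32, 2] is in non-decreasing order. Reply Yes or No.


Check consecutive pairs:
  21 <= 47? True
  47 <= 48? True
  48 <= 35? False
  35 <= 2? False
  2 <= 32? True
  32 <= 2? False
3 consecutive pair(s) are out of order, so the list is not sorted.
Final answer: No


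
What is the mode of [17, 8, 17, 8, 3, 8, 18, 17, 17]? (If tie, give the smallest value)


Count the frequency of each value:
  3 appears 1 time(s)
  8 appears 3 time(s)
  17 appears 4 time(s)
  18 appears 1 time(s)
Maximum frequency is 4.
Only 17 reaches that frequency, so it is the mode.
Final answer: 17


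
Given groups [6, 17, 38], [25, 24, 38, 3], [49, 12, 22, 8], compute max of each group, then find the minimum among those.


Find max of each group:
  Group 1: [6, 17, 38] -> max = 38
  Group 2: [25, 24, 38, 3] -> max = 38
  Group 3: [49, 12, 22, 8] -> max = 49
Maxes: [38, 38, 49]
Minimum of maxes = 38
Final answer: 38


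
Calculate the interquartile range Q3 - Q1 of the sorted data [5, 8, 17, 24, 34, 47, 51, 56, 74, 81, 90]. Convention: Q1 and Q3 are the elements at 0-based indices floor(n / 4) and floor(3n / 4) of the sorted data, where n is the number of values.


The data has n = 11 elements.
Q1 index = floor(11 / 4) = floor(2.75) = 2; Q3 index = floor(3 * 11 / 4) = floor(8.25) = 8
Q1 = element at index 2 = 17
Q3 = element at index 8 = 74
IQR = 74 - 17 = 57
Final answer: 57


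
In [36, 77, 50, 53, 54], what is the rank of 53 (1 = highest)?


Sort descending: [77, 54, 53, 50, 36]
Find 53 in the sorted list.
53 is at position 3.
Final answer: 3


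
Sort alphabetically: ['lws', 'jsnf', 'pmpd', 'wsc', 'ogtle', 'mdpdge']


Compare strings character by character (the first differing letter decides):
  'jsnf' < 'lws' since 'j' < 'l' at position 1
  'lws' < 'mdpdge' since 'l' < 'm' at position 1
  'mdpdge' < 'ogtle' since 'm' < 'o' at position 1
  'ogtle' < 'pmpd' since 'o' < 'p' at position 1
  'pmpd' < 'wsc' since 'p' < 'w' at position 1
Chaining these comparisons gives the alphabetical order.
Final answer: ['jsnf', 'lws', 'mdpdge', 'ogtle', 'pmpd', 'wsc']


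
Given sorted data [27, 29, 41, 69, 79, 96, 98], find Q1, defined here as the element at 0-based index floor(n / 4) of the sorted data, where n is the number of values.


The list has n = 7 elements.
Q1 index = floor(7 / 4) = floor(1.75) = 1
Counting from index 0 in the sorted data, the element at index 1 is 29.
Final answer: 29


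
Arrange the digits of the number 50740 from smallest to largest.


The number 50740 has digits: 5, 0, 7, 4, 0
Sorted: 0, 0, 4, 5, 7
Joining the sorted digits gives the result.
Final answer: 00457


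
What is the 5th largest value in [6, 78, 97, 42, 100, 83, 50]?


Sort descending: [100, 97, 83, 78, 50, 42, 6]
The 5th element (1-indexed) is at index 4.
Value = 50
Final answer: 50


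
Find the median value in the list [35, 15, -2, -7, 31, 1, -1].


First, sort the list: [-7, -2, -1, 1, 15, 31, 35]
The list has 7 elements (odd count).
The middle index is 3 (0-based), and the element there is 1.
Final answer: 1


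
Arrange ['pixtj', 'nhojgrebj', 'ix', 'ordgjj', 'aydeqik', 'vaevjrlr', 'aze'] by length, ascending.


Compute lengths:
  'pixtj' has length 5
  'nhojgrebj' has length 9
  'ix' has length 2
  'ordgjj' has length 6
  'aydeqik' has length 7
  'vaevjrlr' has length 8
  'aze' has length 3
Lengths in increasing order: 2 < 3 < 5 < 6 < 7 < 8 < 9
Listing the words in that order gives the answer.
Final answer: ['ix', 'aze', 'pixtj', 'ordgjj', 'aydeqik', 'vaevjrlr', 'nhojgrebj']


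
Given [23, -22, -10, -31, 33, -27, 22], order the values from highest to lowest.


Original list: [23, -22, -10, -31, 33, -27, 22]
Repeatedly take the largest remaining element:
  Remaining [23, -22, -10, -31, 33, -27, 22] -> largest is 33
  Remaining [23, -22, -10, -31, -27, 22] -> largest is 23
  Remaining [-22, -10, -31, -27, 22] -> largest is 22
  Remaining [-22, -10, -31, -27] -> largest is -10
  Remaining [-22, -31, -27] -> largest is -22
  Remaining [-31, -27] -> largest is -27
  Remaining [-31] -> largest is -31
Collecting the picks in order gives the descending list.
Final answer: [33, 23, 22, -10, -22, -27, -31]


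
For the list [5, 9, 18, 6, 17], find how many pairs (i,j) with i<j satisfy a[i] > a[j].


For each element, count the later elements that are smaller than it:
  5 (index 0): smaller elements after it = [] -> 0
  9 (index 1): smaller elements after it = [6] -> 1
  18 (index 2): smaller elements after it = [6, 17] -> 2
  6 (index 3): smaller elements after it = [] -> 0
Total inversions = 0 + 1 + 2 + 0 = 3
Final answer: 3


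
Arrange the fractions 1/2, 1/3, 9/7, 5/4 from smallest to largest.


Convert to decimal for comparison:
  1/2 = 0.5
  1/3 = 0.3333
  9/7 = 1.2857
  5/4 = 1.25
Decimals in increasing order: 0.3333 < 0.5 < 1.25 < 1.2857
Writing each back as its fraction gives the sorted order.
Final answer: 1/3, 1/2, 5/4, 9/7


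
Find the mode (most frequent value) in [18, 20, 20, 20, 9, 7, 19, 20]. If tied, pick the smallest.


Count the frequency of each value:
  7 appears 1 time(s)
  9 appears 1 time(s)
  18 appears 1 time(s)
  19 appears 1 time(s)
  20 appears 4 time(s)
Maximum frequency is 4.
Only 20 reaches that frequency, so it is the mode.
Final answer: 20


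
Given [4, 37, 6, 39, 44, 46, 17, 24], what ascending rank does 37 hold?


Sort ascending: [4, 6, 17, 24, 37, 39, 44, 46]
Find 37 in the sorted list.
37 is at position 5 (1-indexed).
Final answer: 5


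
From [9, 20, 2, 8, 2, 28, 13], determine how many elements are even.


Check each element:
  9 is odd
  20 is even
  2 is even
  8 is even
  2 is even
  28 is even
  13 is odd
Evens: [20, 2, 8, 2, 28]
Count of evens = 5
Final answer: 5


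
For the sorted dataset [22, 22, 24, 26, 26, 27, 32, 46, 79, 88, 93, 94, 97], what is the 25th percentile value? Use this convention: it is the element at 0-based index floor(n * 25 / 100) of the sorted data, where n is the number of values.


The dataset has n = 13 elements.
Index = floor(13 * 25 / 100) = floor(325 / 100) = floor(3.25) = 3
Counting from index 0 in the sorted data, the element at index 3 is 26.
Final answer: 26


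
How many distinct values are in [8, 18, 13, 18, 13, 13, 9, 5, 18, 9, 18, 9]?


List all unique values:
Distinct values: [5, 8, 9, 13, 18]
Count = 5
Final answer: 5


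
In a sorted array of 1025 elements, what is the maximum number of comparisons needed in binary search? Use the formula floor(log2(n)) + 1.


Binary search halves the search space each step.
Maximum comparisons = floor(log2(1025)) + 1
log2(1025) = 10.0014
floor(log2(1025)) = 10, so 10 + 1 = 11
Final answer: 11


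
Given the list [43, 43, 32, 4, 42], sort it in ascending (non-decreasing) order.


Original list: [43, 43, 32, 4, 42]
Repeatedly take the smallest remaining element:
  Remaining [43, 43, 32, 4, 42] -> smallest is 4
  Remaining [43, 43, 32, 42] -> smallest is 32
  Remaining [43, 43, 42] -> smallest is 42
  Remaining [43, 43] -> smallest is 43
  Remaining [43] -> smallest is 43
Collecting the picks in order gives the sorted list.
Final answer: [4, 32, 42, 43, 43]


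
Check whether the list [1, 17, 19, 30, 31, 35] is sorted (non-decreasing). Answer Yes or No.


Check consecutive pairs:
  1 <= 17? True
  17 <= 19? True
  19 <= 30? True
  30 <= 31? True
  31 <= 35? True
Every consecutive pair is in order, so the list is non-decreasing.
Final answer: Yes


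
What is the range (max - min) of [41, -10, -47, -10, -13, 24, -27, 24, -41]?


Maximum value: 41
Minimum value: -47
Range = 41 - (-47) = 88
Final answer: 88


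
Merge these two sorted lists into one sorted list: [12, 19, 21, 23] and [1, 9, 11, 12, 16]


List A: [12, 19, 21, 23]
List B: [1, 9, 11, 12, 16]
Repeatedly compare the front elements and take the smaller:
  12 vs 1 -> take 1
  12 vs 9 -> take 9
  12 vs 11 -> take 11
  12 vs 12 -> take 12
  19 vs 12 -> take 12
  19 vs 16 -> take 16
  B is exhausted; append the rest of A: [19, 21, 23]
Final answer: [1, 9, 11, 12, 12, 16, 19, 21, 23]


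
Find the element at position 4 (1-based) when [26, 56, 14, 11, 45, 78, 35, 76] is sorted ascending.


Sort ascending: [11, 14, 26, 35, 45, 56, 76, 78]
The 4th element (1-indexed) is at index 3.
Value = 35
Final answer: 35


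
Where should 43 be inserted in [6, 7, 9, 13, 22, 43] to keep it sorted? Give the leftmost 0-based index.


List is sorted: [6, 7, 9, 13, 22, 43]
We need the leftmost position where 43 can be inserted, i.e. the first index whose element is >= 43 (or the end of the list if none is).
Binary search with low=0, high=6 (0-based indices):
  low=0, high=6, mid=3: a[3]=13 < 43, so low = 4
  low=4, high=6, mid=5: a[5]=43 >= 43, so high = 5
  low=4, high=5, mid=4: a[4]=22 < 43, so low = 5
Now low = high = 5, so the insertion index is 5.
Final answer: 5


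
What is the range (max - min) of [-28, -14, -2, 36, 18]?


Maximum value: 36
Minimum value: -28
Range = 36 - (-28) = 64
Final answer: 64


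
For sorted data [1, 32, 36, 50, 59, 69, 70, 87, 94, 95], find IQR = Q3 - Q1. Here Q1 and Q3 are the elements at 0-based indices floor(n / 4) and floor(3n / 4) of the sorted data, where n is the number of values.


The data has n = 10 elements.
Q1 index = floor(10 / 4) = floor(2.5) = 2; Q3 index = floor(3 * 10 / 4) = floor(7.5) = 7
Q1 = element at index 2 = 36
Q3 = element at index 7 = 87
IQR = 87 - 36 = 51
Final answer: 51


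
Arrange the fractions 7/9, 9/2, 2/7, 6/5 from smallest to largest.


Convert to decimal for comparison:
  7/9 = 0.7778
  9/2 = 4.5
  2/7 = 0.2857
  6/5 = 1.2
Decimals in increasing order: 0.2857 < 0.7778 < 1.2 < 4.5
Writing each back as its fraction gives the sorted order.
Final answer: 2/7, 7/9, 6/5, 9/2


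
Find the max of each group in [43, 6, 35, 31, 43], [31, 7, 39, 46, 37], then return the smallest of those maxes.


Find max of each group:
  Group 1: [43, 6, 35, 31, 43] -> max = 43
  Group 2: [31, 7, 39, 46, 37] -> max = 46
Maxes: [43, 46]
Minimum of maxes = 43
Final answer: 43


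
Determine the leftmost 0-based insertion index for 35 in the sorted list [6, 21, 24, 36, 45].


List is sorted: [6, 21, 24, 36, 45]
We need the leftmost position where 35 can be inserted, i.e. the first index whose element is >= 35 (or the end of the list if none is).
Binary search with low=0, high=5 (0-based indices):
  low=0, high=5, mid=2: a[2]=24 < 35, so low = 3
  low=3, high=5, mid=4: a[4]=45 >= 35, so high = 4
  low=3, high=4, mid=3: a[3]=36 >= 35, so high = 3
Now low = high = 3, so the insertion index is 3.
Final answer: 3
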